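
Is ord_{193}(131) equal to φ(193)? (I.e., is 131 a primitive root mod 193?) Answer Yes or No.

φ(193) = 193 − 1 = 192 = 2^6 · 3.
131 is a primitive root mod 193 iff 131^(φ(193)/q) ≢ 1 for every prime q | φ(193), i.e. q ∈ {2, 3}.
131^96 ≡ 1 (mod 193)  [q = 2: ≡ 1 ✗]
131^64 ≡ 108 (mod 193)  [q = 3: ≢ 1 ✓]
131^96 ≡ 1 shows ord(131) | 96, strictly less than φ(193); not a primitive root.

No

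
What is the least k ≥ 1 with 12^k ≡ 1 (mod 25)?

20

By Lagrange's theorem, ord_25(12) divides φ(25) = φ(5^2) = 5·(5−1) = 20 = 2^2 · 5.
Divisors of 20: 1, 2, 4, 5, 10, 20.
Evaluate successive powers at the divisors of 20:
12^1 ≡ 12 (mod 25)
12^2 ≡ 19 (mod 25)
12^4 ≡ 11 (mod 25)
12^5 ≡ 7 (mod 25)
12^10 ≡ 24 (mod 25)
12^20 ≡ 1 (mod 25) ✓
So ord_25(12) = 20.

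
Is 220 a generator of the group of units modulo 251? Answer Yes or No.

φ(251) = 251 − 1 = 250 = 2 · 5^3.
220 is a primitive root mod 251 iff 220^(φ(251)/q) ≢ 1 for every prime q | φ(251), i.e. q ∈ {2, 5}.
220^125 ≡ 250 (mod 251)  [q = 2: ≢ 1 ✓]
220^50 ≡ 219 (mod 251)  [q = 5: ≢ 1 ✓]
Every test exponent gives a nontrivial residue, hence 220 generates the full group.

Yes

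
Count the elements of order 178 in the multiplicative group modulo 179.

88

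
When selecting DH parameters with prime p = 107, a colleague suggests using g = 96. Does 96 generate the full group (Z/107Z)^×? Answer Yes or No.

Yes

φ(107) = 107 − 1 = 106 = 2 · 53.
It suffices to check that the order of 96 is not a proper divisor of 106: compute 96^(106/q) for q ∈ {2, 53}.
96^53 ≡ 106 (mod 107)  [q = 2: ≢ 1 ✓]
96^2 ≡ 14 (mod 107)  [q = 53: ≢ 1 ✓]
Every test exponent gives a nontrivial residue, hence 96 generates the full group.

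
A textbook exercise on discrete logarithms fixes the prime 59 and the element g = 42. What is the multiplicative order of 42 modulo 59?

ord(42) | φ(59) = 59 − 1 = 58 = 2 · 29.
Divisors of 58: 1, 2, 29, 58.
Compute 42^d (mod 59) for the divisors d until we hit 1:
42^1 ≡ 42
42^2 ≡ 53
42^29 ≡ 58
42^58 ≡ 1
Therefore the multiplicative order of 42 modulo 59 is 58.

58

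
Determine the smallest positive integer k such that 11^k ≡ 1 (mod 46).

The order of 11 must divide φ(46) = φ(2)·φ(23) = 1·22 = 22 = 2 · 11.
Divisors of 22: 1, 2, 11, 22.
Evaluate successive powers at the divisors of 22:
11^1 ≡ 11 (mod 46)
11^2 ≡ 29 (mod 46)
11^11 ≡ 45 (mod 46)
11^22 ≡ 1 (mod 46) ✓
The smallest such exponent is 22, so the order of 11 is 22.

22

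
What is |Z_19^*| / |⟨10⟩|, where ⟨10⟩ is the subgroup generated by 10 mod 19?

1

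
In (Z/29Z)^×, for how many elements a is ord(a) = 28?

12

φ(29) = 29 − 1 = 28 = 2^2 · 7.
Since (Z/29Z)^× is cyclic of order 28, the number of elements of order d is φ(d) when d | 28 and 0 otherwise.
28 = 2^2 · 7 divides 28, and φ(28) = 12.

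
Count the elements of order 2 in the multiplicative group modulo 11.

1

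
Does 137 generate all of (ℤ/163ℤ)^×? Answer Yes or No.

Yes

φ(163) = 163 − 1 = 162 = 2 · 3^4.
It suffices to check that the order of 137 is not a proper divisor of 162: compute 137^(162/q) for q ∈ {2, 3}.
137^81 ≡ 162 (mod 163)  [q = 2: ≢ 1 ✓]
137^54 ≡ 104 (mod 163)  [q = 3: ≢ 1 ✓]
None equal 1, so ord_163(137) = 162: 137 is a primitive root.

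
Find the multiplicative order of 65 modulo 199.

99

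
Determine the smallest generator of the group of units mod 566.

3

φ(566) = φ(2)·φ(283) = 1·282 = 282 = 2 · 3 · 47.
g is a primitive root iff g^(282/q) ≢ 1 (mod 566) for each prime q ∈ {2, 3, 47}.
g = 2: gcd(2, 566) = 2 > 1, not a unit — skip.
g = 3: 3^141 ≡ 565; 3^94 ≡ 521; 3^6 ≡ 163 — none is 1, so 3 is a primitive root.
So 3 is the smallest generator of (Z/566Z)^×.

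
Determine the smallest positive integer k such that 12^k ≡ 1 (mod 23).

11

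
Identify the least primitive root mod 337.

φ(337) = 337 − 1 = 336 = 2^4 · 3 · 7.
Test candidates g = 2, 3, … against the prime factors q ∈ {2, 3, 7} of φ(337): g is a generator iff g^(336/q) ≢ 1 for every such q.
g = 2: 2^168 ≡ 1 — hits 1, so not a primitive root.
g = 3: 3^168 ≡ 1 — hits 1, so not a primitive root.
g = 4: 4^168 ≡ 1 — hits 1, so not a primitive root.
g = 5: 5^168 ≡ 336; 5^112 ≡ 1 — hits 1, so not a primitive root.
g = 6: 6^168 ≡ 1 — hits 1, so not a primitive root.
g = 7: 7^168 ≡ 1 — hits 1, so not a primitive root.
g = 8: 8^168 ≡ 1 — hits 1, so not a primitive root.
g = 9: 9^168 ≡ 1 — hits 1, so not a primitive root.
g = 10: 10^168 ≡ 336; 10^112 ≡ 128; 10^48 ≡ 175 — none is 1, so 10 is a primitive root.
Hence the least primitive root of 337 is 10.

10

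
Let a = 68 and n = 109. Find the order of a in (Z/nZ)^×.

12

ord(68) | φ(109) = 109 − 1 = 108 = 2^2 · 3^3.
Divisors of 108: 1, 2, 3, 4, 6, 9, 12, 18, 27, 36, 54, 108.
Compute 68^d (mod 109) for the divisors d until we hit 1:
68^1 ≡ 68 (mod 109)
68^2 ≡ 46 (mod 109)
68^3 ≡ 76 (mod 109)
68^4 ≡ 45 (mod 109)
68^6 ≡ 108 (mod 109)
68^9 ≡ 33 (mod 109)
68^12 ≡ 1 (mod 109) ✓
So ord_109(68) = 12.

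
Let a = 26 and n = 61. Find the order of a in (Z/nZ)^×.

60

The order of 26 must divide φ(61) = 61 − 1 = 60 = 2^2 · 3 · 5.
Divisors of 60: 1, 2, 3, 4, 5, 6, 10, 12, 15, 20, 30, 60.
Check 26^d mod 61 for each divisor in increasing order:
26^1 ≡ 26
26^2 ≡ 5
26^3 ≡ 8
26^4 ≡ 25
26^5 ≡ 40
26^6 ≡ 3
26^10 ≡ 14
26^12 ≡ 9
26^15 ≡ 11
26^20 ≡ 13
26^30 ≡ 60
26^60 ≡ 1
The smallest such exponent is 60, so the order of 26 is 60.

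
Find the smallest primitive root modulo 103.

5

φ(103) = 103 − 1 = 102 = 2 · 3 · 17.
g is a primitive root iff g^(102/q) ≢ 1 (mod 103) for each prime q ∈ {2, 3, 17}.
g = 2: 2^51 ≡ 1 — hits 1, so not a primitive root.
g = 3: 3^51 ≡ 102; 3^34 ≡ 1 — hits 1, so not a primitive root.
g = 4: 4^51 ≡ 1 — hits 1, so not a primitive root.
g = 5: 5^51 ≡ 102; 5^34 ≡ 56; 5^6 ≡ 72 — none is 1, so 5 is a primitive root.
Hence the least primitive root of 103 is 5.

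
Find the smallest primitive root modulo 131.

φ(131) = 131 − 1 = 130 = 2 · 5 · 13.
Test candidates g = 2, 3, … against the prime factors q ∈ {2, 5, 13} of φ(131): g is a generator iff g^(130/q) ≢ 1 for every such q.
g = 2: 2^65 ≡ 130; 2^26 ≡ 53; 2^10 ≡ 107 — none is 1, so 2 is a primitive root.
So 2 is the smallest generator of (Z/131Z)^×.

2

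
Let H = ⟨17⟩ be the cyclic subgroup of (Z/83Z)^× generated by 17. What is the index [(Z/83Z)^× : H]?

2

Since 17 ∈ (Z/83Z)^×, its order divides φ(83) = 83 − 1 = 82 = 2 · 41.
Divisors of 82: 1, 2, 41, 82.
Compute 17^d (mod 83) for the divisors d until we hit 1:
17^1 ≡ 17
17^2 ≡ 40
17^41 ≡ 1
The order of 17 is 41, so the subgroup it generates has 41 elements.
Index = |(Z/83Z)^×| / |⟨17⟩| = 82 / 41 = 2.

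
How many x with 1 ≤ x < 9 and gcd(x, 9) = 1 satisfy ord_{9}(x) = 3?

2

φ(9) = φ(3^2) = 3·(3−1) = 6 = 2 · 3.
In a cyclic group of order 6, there are φ(d) elements of order d for each divisor d of 6, and zero for non-divisors.
3 | 6, and φ(3) = 3 − 1 = 2.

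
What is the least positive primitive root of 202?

φ(202) = φ(2)·φ(101) = 1·100 = 100 = 2^2 · 5^2.
g is a primitive root iff g^(100/q) ≢ 1 (mod 202) for each prime q ∈ {2, 5}.
g = 2: gcd(2, 202) = 2 > 1, not a unit — skip.
g = 3: 3^50 ≡ 201; 3^20 ≡ 185 — none is 1, so 3 is a primitive root.
The smallest primitive root modulo 202 is 3.

3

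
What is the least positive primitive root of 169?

2

φ(169) = φ(13^2) = 13·(13−1) = 156 = 2^2 · 3 · 13.
Test candidates g = 2, 3, … against the prime factors q ∈ {2, 3, 13} of φ(169): g is a generator iff g^(156/q) ≢ 1 for every such q.
g = 2: 2^78 ≡ 168; 2^52 ≡ 146; 2^12 ≡ 40 — none is 1, so 2 is a primitive root.
So 2 is the smallest generator of (Z/169Z)^×.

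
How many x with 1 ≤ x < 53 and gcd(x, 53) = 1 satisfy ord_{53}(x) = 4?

2

φ(53) = 53 − 1 = 52 = 2^2 · 13.
In a cyclic group of order 52, there are φ(d) elements of order d for each divisor d of 52, and zero for non-divisors.
4 = 2^2 divides 52, and φ(4) = 2.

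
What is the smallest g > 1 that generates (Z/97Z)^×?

5

φ(97) = 97 − 1 = 96 = 2^5 · 3.
Test candidates g = 2, 3, … against the prime factors q ∈ {2, 3} of φ(97): g is a generator iff g^(96/q) ≢ 1 for every such q.
g = 2: 2^48 ≡ 1 — hits 1, so not a primitive root.
g = 3: 3^48 ≡ 1 — hits 1, so not a primitive root.
g = 4: 4^48 ≡ 1 — hits 1, so not a primitive root.
g = 5: 5^48 ≡ 96; 5^32 ≡ 35 — none is 1, so 5 is a primitive root.
The smallest primitive root modulo 97 is 5.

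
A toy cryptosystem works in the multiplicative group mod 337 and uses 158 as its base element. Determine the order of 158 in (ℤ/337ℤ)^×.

21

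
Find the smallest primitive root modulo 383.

φ(383) = 383 − 1 = 382 = 2 · 191.
g is a primitive root iff g^(382/q) ≢ 1 (mod 383) for each prime q ∈ {2, 191}.
g = 2: 2^191 ≡ 1 — hits 1, so not a primitive root.
g = 3: 3^191 ≡ 1 — hits 1, so not a primitive root.
g = 4: 4^191 ≡ 1 — hits 1, so not a primitive root.
g = 5: 5^191 ≡ 382; 5^2 ≡ 25 — none is 1, so 5 is a primitive root.
The smallest primitive root modulo 383 is 5.

5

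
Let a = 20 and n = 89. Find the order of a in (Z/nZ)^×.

44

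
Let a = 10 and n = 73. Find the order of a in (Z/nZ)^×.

The order of 10 must divide φ(73) = 73 − 1 = 72 = 2^3 · 3^2.
Divisors of 72: 1, 2, 3, 4, 6, 8, 9, 12, 18, 24, 36, 72.
Test each divisor d:
10^1 ≡ 10 (mod 73)
10^2 ≡ 27 (mod 73)
10^3 ≡ 51 (mod 73)
10^4 ≡ 72 (mod 73)
10^6 ≡ 46 (mod 73)
10^8 ≡ 1 (mod 73) ✓
The smallest such exponent is 8, so the order of 10 is 8.

8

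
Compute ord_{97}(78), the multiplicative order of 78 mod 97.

32

By Lagrange's theorem, ord_97(78) divides φ(97) = 97 − 1 = 96 = 2^5 · 3.
Divisors of 96: 1, 2, 3, 4, 6, 8, 12, 16, 24, 32, 48, 96.
Check 78^d mod 97 for each divisor in increasing order:
78^1 ≡ 78 (mod 97)
78^2 ≡ 70 (mod 97)
78^3 ≡ 28 (mod 97)
78^4 ≡ 50 (mod 97)
78^6 ≡ 8 (mod 97)
78^8 ≡ 75 (mod 97)
78^12 ≡ 64 (mod 97)
78^16 ≡ 96 (mod 97)
78^24 ≡ 22 (mod 97)
78^32 ≡ 1 (mod 97) ✓
Hence ord(78) = 32.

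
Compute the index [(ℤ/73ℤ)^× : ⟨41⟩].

4

The order of 41 must divide φ(73) = 73 − 1 = 72 = 2^3 · 3^2.
Divisors of 72: 1, 2, 3, 4, 6, 8, 9, 12, 18, 24, 36, 72.
Compute 41^d (mod 73) for the divisors d until we hit 1:
41^1 ≡ 41 (mod 73)
41^2 ≡ 2 (mod 73)
41^3 ≡ 9 (mod 73)
41^4 ≡ 4 (mod 73)
41^6 ≡ 8 (mod 73)
41^8 ≡ 16 (mod 73)
41^9 ≡ 72 (mod 73)
41^12 ≡ 64 (mod 73)
41^18 ≡ 1 (mod 73) ✓
Thus |⟨41⟩| = ord(41) = 18.
Index = |(Z/73Z)^×| / |⟨41⟩| = 72 / 18 = 4.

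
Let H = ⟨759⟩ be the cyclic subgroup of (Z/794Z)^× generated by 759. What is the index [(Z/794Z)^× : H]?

132

The order of 759 must divide φ(794) = φ(2)·φ(397) = 1·396 = 396 = 2^2 · 3^2 · 11.
Divisors of 396: 1, 2, 3, 4, 6, 9, 11, 12, 18, 22, 33, 36, 44, 66, 99, 132, 198, 396.
Test each divisor d:
759^1 ≡ 759 (mod 794)
759^2 ≡ 431 (mod 794)
759^3 ≡ 1 (mod 794) ✓
So ord_794(759) = 3, hence |⟨759⟩| = 3.
[(Z/794Z)^× : ⟨759⟩] = 396/3 = 132.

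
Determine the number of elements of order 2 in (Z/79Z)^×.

φ(79) = 79 − 1 = 78 = 2 · 3 · 13.
Since (Z/79Z)^× is cyclic of order 78, the number of elements of order d is φ(d) when d | 78 and 0 otherwise.
2 | 78, and φ(2) = 2 − 1 = 1.

1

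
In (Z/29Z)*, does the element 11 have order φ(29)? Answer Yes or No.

φ(29) = 29 − 1 = 28 = 2^2 · 7.
An element g generates (Z/29Z)^× iff g^(28/q) ≢ 1 (mod 29) for each prime q ∈ {2, 7}.
11^14 ≡ 28 (mod 29)  [q = 2: ≢ 1 ✓]
11^4 ≡ 25 (mod 29)  [q = 7: ≢ 1 ✓]
Every test exponent gives a nontrivial residue, hence 11 generates the full group.

Yes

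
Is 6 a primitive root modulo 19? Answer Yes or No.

φ(19) = 19 − 1 = 18 = 2 · 3^2.
6 is a primitive root mod 19 iff 6^(φ(19)/q) ≢ 1 for every prime q | φ(19), i.e. q ∈ {2, 3}.
6^9 ≡ 1 (mod 19)  [q = 2: ≡ 1 ✗]
6^6 ≡ 11 (mod 19)  [q = 3: ≢ 1 ✓]
The check at q = 2 fails, so 6 generates a proper subgroup.

No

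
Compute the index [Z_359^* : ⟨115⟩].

ord(115) | φ(359) = 359 − 1 = 358 = 2 · 179.
Divisors of 358: 1, 2, 179, 358.
Compute 115^d (mod 359) for the divisors d until we hit 1:
115^1 ≡ 115 (mod 359)
115^2 ≡ 301 (mod 359)
115^179 ≡ 1 (mod 359) ✓
The order of 115 is 179, so the subgroup it generates has 179 elements.
The index is φ(359) / ord(115) = 358 / 179 = 2.

2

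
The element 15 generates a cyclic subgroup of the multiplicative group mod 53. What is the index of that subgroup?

4

ord(15) | φ(53) = 53 − 1 = 52 = 2^2 · 13.
Divisors of 52: 1, 2, 4, 13, 26, 52.
Compute 15^d (mod 53) for the divisors d until we hit 1:
15^1 ≡ 15 (mod 53)
15^2 ≡ 13 (mod 53)
15^4 ≡ 10 (mod 53)
15^13 ≡ 1 (mod 53) ✓
Thus |⟨15⟩| = ord(15) = 13.
[(Z/53Z)^× : ⟨15⟩] = 52/13 = 4.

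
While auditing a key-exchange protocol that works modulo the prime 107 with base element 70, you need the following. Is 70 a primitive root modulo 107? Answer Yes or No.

Yes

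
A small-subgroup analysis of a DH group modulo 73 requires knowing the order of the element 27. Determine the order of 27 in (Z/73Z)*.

4

The order of 27 must divide φ(73) = 73 − 1 = 72 = 2^3 · 3^2.
Divisors of 72: 1, 2, 3, 4, 6, 8, 9, 12, 18, 24, 36, 72.
Test each divisor d:
27^1 ≡ 27
27^2 ≡ 72
27^3 ≡ 46
27^4 ≡ 1
The smallest such exponent is 4, so the order of 27 is 4.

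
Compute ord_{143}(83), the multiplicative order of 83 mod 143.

Since 83 ∈ (Z/143Z)^×, its order divides φ(143) = φ(11·13) = (11−1)·(13−1) = 10·12 = 120 = 2^3 · 3 · 5.
Divisors of 120: 1, 2, 3, 4, 5, 6, 8, 10, 12, 15, 20, 24, 30, 40, 60, 120.
Evaluate successive powers at the divisors of 120:
83^1 ≡ 83 (mod 143)
83^2 ≡ 25 (mod 143)
83^3 ≡ 73 (mod 143)
83^4 ≡ 53 (mod 143)
83^5 ≡ 109 (mod 143)
83^6 ≡ 38 (mod 143)
83^8 ≡ 92 (mod 143)
83^10 ≡ 12 (mod 143)
83^12 ≡ 14 (mod 143)
83^15 ≡ 21 (mod 143)
83^20 ≡ 1 (mod 143) ✓
Therefore the multiplicative order of 83 modulo 143 is 20.

20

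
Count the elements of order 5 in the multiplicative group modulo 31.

4

φ(31) = 31 − 1 = 30 = 2 · 3 · 5.
Since (Z/31Z)^× is cyclic of order 30, the number of elements of order d is φ(d) when d | 30 and 0 otherwise.
5 | 30, and φ(5) = 5 − 1 = 4.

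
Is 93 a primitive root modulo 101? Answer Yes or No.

Yes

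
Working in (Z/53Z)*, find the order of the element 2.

52

By Lagrange's theorem, ord_53(2) divides φ(53) = 53 − 1 = 52 = 2^2 · 13.
Divisors of 52: 1, 2, 4, 13, 26, 52.
Check 2^d mod 53 for each divisor in increasing order:
2^1 ≡ 2 (mod 53)
2^2 ≡ 4 (mod 53)
2^4 ≡ 16 (mod 53)
2^13 ≡ 30 (mod 53)
2^26 ≡ 52 (mod 53)
2^52 ≡ 1 (mod 53) ✓
Hence ord(2) = 52.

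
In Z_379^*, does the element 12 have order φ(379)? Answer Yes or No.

Yes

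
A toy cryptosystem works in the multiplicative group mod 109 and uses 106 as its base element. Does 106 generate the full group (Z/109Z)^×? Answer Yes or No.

No

φ(109) = 109 − 1 = 108 = 2^2 · 3^3.
It suffices to check that the order of 106 is not a proper divisor of 108: compute 106^(108/q) for q ∈ {2, 3}.
106^54 ≡ 1 (mod 109)  [q = 2: ≡ 1 ✗]
106^36 ≡ 63 (mod 109)  [q = 3: ≢ 1 ✓]
The check at q = 2 fails, so 106 generates a proper subgroup.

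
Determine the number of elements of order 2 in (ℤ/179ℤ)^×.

φ(179) = 179 − 1 = 178 = 2 · 89.
In a cyclic group of order 178, there are φ(d) elements of order d for each divisor d of 178, and zero for non-divisors.
2 | 178, and φ(2) = 2 − 1 = 1.

1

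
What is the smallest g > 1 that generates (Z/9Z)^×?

φ(9) = φ(3^2) = 3·(3−1) = 6 = 2 · 3.
g is a primitive root iff g^(6/q) ≢ 1 (mod 9) for each prime q ∈ {2, 3}.
g = 2: 2^3 ≡ 8; 2^2 ≡ 4 — none is 1, so 2 is a primitive root.
So 2 is the smallest generator of (Z/9Z)^×.

2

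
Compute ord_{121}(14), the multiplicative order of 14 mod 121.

ord(14) | φ(121) = φ(11^2) = 11·(11−1) = 110 = 2 · 5 · 11.
Divisors of 110: 1, 2, 5, 10, 11, 22, 55, 110.
Check 14^d mod 121 for each divisor in increasing order:
14^1 ≡ 14 (mod 121)
14^2 ≡ 75 (mod 121)
14^5 ≡ 100 (mod 121)
14^10 ≡ 78 (mod 121)
14^11 ≡ 3 (mod 121)
14^22 ≡ 9 (mod 121)
14^55 ≡ 1 (mod 121) ✓
The smallest such exponent is 55, so the order of 14 is 55.

55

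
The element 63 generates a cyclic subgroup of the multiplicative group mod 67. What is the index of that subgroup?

1

By Lagrange's theorem, ord_67(63) divides φ(67) = 67 − 1 = 66 = 2 · 3 · 11.
Divisors of 66: 1, 2, 3, 6, 11, 22, 33, 66.
Compute 63^d (mod 67) for the divisors d until we hit 1:
63^1 ≡ 63
63^2 ≡ 16
63^3 ≡ 3
63^6 ≡ 9
63^11 ≡ 30
63^22 ≡ 29
63^33 ≡ 66
63^66 ≡ 1
The order of 63 is 66, so the subgroup it generates has 66 elements.
The index is φ(67) / ord(63) = 66 / 66 = 1.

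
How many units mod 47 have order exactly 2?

φ(47) = 47 − 1 = 46 = 2 · 23.
In a cyclic group of order 46, there are φ(d) elements of order d for each divisor d of 46, and zero for non-divisors.
2 | 46, and φ(2) = 2 − 1 = 1.

1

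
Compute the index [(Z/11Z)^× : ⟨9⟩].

2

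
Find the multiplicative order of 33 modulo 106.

Since 33 ∈ (Z/106Z)^×, its order divides φ(106) = φ(2)·φ(53) = 1·52 = 52 = 2^2 · 13.
Divisors of 52: 1, 2, 4, 13, 26, 52.
Test each divisor d:
33^1 ≡ 33 (mod 106)
33^2 ≡ 29 (mod 106)
33^4 ≡ 99 (mod 106)
33^13 ≡ 23 (mod 106)
33^26 ≡ 105 (mod 106)
33^52 ≡ 1 (mod 106) ✓
So ord_106(33) = 52.

52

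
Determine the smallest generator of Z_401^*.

φ(401) = 401 − 1 = 400 = 2^4 · 5^2.
Test candidates g = 2, 3, … against the prime factors q ∈ {2, 5} of φ(401): g is a generator iff g^(400/q) ≢ 1 for every such q.
g = 2: 2^200 ≡ 1 — hits 1, so not a primitive root.
g = 3: 3^200 ≡ 400; 3^80 ≡ 72 — none is 1, so 3 is a primitive root.
So 3 is the smallest generator of (Z/401Z)^×.

3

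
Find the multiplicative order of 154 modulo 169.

156

By Lagrange's theorem, ord_169(154) divides φ(169) = φ(13^2) = 13·(13−1) = 156 = 2^2 · 3 · 13.
Divisors of 156: 1, 2, 3, 4, 6, 12, 13, 26, 39, 52, 78, 156.
Evaluate successive powers at the divisors of 156:
154^1 ≡ 154 (mod 169)
154^2 ≡ 56 (mod 169)
154^3 ≡ 5 (mod 169)
154^4 ≡ 94 (mod 169)
154^6 ≡ 25 (mod 169)
154^12 ≡ 118 (mod 169)
154^13 ≡ 89 (mod 169)
154^26 ≡ 147 (mod 169)
154^39 ≡ 70 (mod 169)
154^52 ≡ 146 (mod 169)
154^78 ≡ 168 (mod 169)
154^156 ≡ 1 (mod 169) ✓
The smallest such exponent is 156, so the order of 154 is 156.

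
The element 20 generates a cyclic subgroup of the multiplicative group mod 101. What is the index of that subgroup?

2

Since 20 ∈ (Z/101Z)^×, its order divides φ(101) = 101 − 1 = 100 = 2^2 · 5^2.
Divisors of 100: 1, 2, 4, 5, 10, 20, 25, 50, 100.
Evaluate successive powers at the divisors of 100:
20^1 ≡ 20 (mod 101)
20^2 ≡ 97 (mod 101)
20^4 ≡ 16 (mod 101)
20^5 ≡ 17 (mod 101)
20^10 ≡ 87 (mod 101)
20^20 ≡ 95 (mod 101)
20^25 ≡ 100 (mod 101)
20^50 ≡ 1 (mod 101) ✓
So ord_101(20) = 50, hence |⟨20⟩| = 50.
[(Z/101Z)^× : ⟨20⟩] = 100/50 = 2.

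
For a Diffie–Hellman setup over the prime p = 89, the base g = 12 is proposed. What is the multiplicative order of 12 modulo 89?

Since 12 ∈ (Z/89Z)^×, its order divides φ(89) = 89 − 1 = 88 = 2^3 · 11.
Divisors of 88: 1, 2, 4, 8, 11, 22, 44, 88.
Check 12^d mod 89 for each divisor in increasing order:
12^1 ≡ 12 (mod 89)
12^2 ≡ 55 (mod 89)
12^4 ≡ 88 (mod 89)
12^8 ≡ 1 (mod 89) ✓
Therefore the multiplicative order of 12 modulo 89 is 8.

8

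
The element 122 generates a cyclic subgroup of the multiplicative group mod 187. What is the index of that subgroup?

The order of 122 must divide φ(187) = φ(11·17) = (11−1)·(17−1) = 10·16 = 160 = 2^5 · 5.
Divisors of 160: 1, 2, 4, 5, 8, 10, 16, 20, 32, 40, 80, 160.
Test each divisor d:
122^1 ≡ 122
122^2 ≡ 111
122^4 ≡ 166
122^5 ≡ 56
122^8 ≡ 67
122^10 ≡ 144
122^16 ≡ 1
The order of 122 is 16, so the subgroup it generates has 16 elements.
Index = |(Z/187Z)^×| / |⟨122⟩| = 160 / 16 = 10.

10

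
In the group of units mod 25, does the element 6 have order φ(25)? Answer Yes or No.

φ(25) = φ(5^2) = 5·(5−1) = 20 = 2^2 · 5.
It suffices to check that the order of 6 is not a proper divisor of 20: compute 6^(20/q) for q ∈ {2, 5}.
6^10 ≡ 1 (mod 25)  [q = 2: ≡ 1 ✗]
6^4 ≡ 21 (mod 25)  [q = 5: ≢ 1 ✓]
The check at q = 2 fails, so 6 generates a proper subgroup.

No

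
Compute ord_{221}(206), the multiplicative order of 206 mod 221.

24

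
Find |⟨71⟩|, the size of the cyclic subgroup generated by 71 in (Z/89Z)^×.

44

The order of 71 must divide φ(89) = 89 − 1 = 88 = 2^3 · 11.
Divisors of 88: 1, 2, 4, 8, 11, 22, 44, 88.
Test each divisor d:
71^1 ≡ 71
71^2 ≡ 57
71^4 ≡ 45
71^8 ≡ 67
71^11 ≡ 55
71^22 ≡ 88
71^44 ≡ 1
Hence ord(71) = 44.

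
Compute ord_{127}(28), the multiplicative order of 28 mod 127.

18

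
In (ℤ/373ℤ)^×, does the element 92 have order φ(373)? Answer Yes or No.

Yes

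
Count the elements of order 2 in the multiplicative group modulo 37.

φ(37) = 37 − 1 = 36 = 2^2 · 3^2.
(Z/37Z)^× is cyclic (|G| = 36); a cyclic group of order m has exactly φ(d) elements of each order d | m, and none otherwise.
2 | 36, and φ(2) = 2 − 1 = 1.

1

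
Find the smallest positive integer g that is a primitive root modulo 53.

φ(53) = 53 − 1 = 52 = 2^2 · 13.
Test candidates g = 2, 3, … against the prime factors q ∈ {2, 13} of φ(53): g is a generator iff g^(52/q) ≢ 1 for every such q.
g = 2: 2^26 ≡ 52; 2^4 ≡ 16 — none is 1, so 2 is a primitive root.
So 2 is the smallest generator of (Z/53Z)^×.

2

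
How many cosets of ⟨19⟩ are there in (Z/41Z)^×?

1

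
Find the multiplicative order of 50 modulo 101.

ord(50) | φ(101) = 101 − 1 = 100 = 2^2 · 5^2.
Divisors of 100: 1, 2, 4, 5, 10, 20, 25, 50, 100.
Evaluate successive powers at the divisors of 100:
50^1 ≡ 50 (mod 101)
50^2 ≡ 76 (mod 101)
50^4 ≡ 19 (mod 101)
50^5 ≡ 41 (mod 101)
50^10 ≡ 65 (mod 101)
50^20 ≡ 84 (mod 101)
50^25 ≡ 10 (mod 101)
50^50 ≡ 100 (mod 101)
50^100 ≡ 1 (mod 101) ✓
Therefore the multiplicative order of 50 modulo 101 is 100.

100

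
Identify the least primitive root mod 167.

φ(167) = 167 − 1 = 166 = 2 · 83.
Test candidates g = 2, 3, … against the prime factors q ∈ {2, 83} of φ(167): g is a generator iff g^(166/q) ≢ 1 for every such q.
g = 2: 2^83 ≡ 1 — hits 1, so not a primitive root.
g = 3: 3^83 ≡ 1 — hits 1, so not a primitive root.
g = 4: 4^83 ≡ 1 — hits 1, so not a primitive root.
g = 5: 5^83 ≡ 166; 5^2 ≡ 25 — none is 1, so 5 is a primitive root.
So 5 is the smallest generator of (Z/167Z)^×.

5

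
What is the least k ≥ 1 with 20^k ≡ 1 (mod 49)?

14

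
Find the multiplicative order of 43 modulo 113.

112

Since 43 ∈ (Z/113Z)^×, its order divides φ(113) = 113 − 1 = 112 = 2^4 · 7.
Divisors of 112: 1, 2, 4, 7, 8, 14, 16, 28, 56, 112.
Compute 43^d (mod 113) for the divisors d until we hit 1:
43^1 ≡ 43 (mod 113)
43^2 ≡ 41 (mod 113)
43^4 ≡ 99 (mod 113)
43^7 ≡ 65 (mod 113)
43^8 ≡ 83 (mod 113)
43^14 ≡ 44 (mod 113)
43^16 ≡ 109 (mod 113)
43^28 ≡ 15 (mod 113)
43^56 ≡ 112 (mod 113)
43^112 ≡ 1 (mod 113) ✓
Hence ord(43) = 112.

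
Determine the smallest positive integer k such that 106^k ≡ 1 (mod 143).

60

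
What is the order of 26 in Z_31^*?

6

By Lagrange's theorem, ord_31(26) divides φ(31) = 31 − 1 = 30 = 2 · 3 · 5.
Divisors of 30: 1, 2, 3, 5, 6, 10, 15, 30.
Evaluate successive powers at the divisors of 30:
26^1 ≡ 26 (mod 31)
26^2 ≡ 25 (mod 31)
26^3 ≡ 30 (mod 31)
26^5 ≡ 6 (mod 31)
26^6 ≡ 1 (mod 31) ✓
Therefore the multiplicative order of 26 modulo 31 is 6.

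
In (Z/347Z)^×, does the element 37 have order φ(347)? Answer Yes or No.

Yes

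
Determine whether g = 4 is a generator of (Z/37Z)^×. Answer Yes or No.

φ(37) = 37 − 1 = 36 = 2^2 · 3^2.
4 is a primitive root mod 37 iff 4^(φ(37)/q) ≢ 1 for every prime q | φ(37), i.e. q ∈ {2, 3}.
4^18 ≡ 1 (mod 37)  [q = 2: ≡ 1 ✗]
4^12 ≡ 10 (mod 37)  [q = 3: ≢ 1 ✓]
4^18 ≡ 1 shows ord(4) | 18, strictly less than φ(37); not a primitive root.

No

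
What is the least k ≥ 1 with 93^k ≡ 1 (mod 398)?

6

By Lagrange's theorem, ord_398(93) divides φ(398) = φ(2)·φ(199) = 1·198 = 198 = 2 · 3^2 · 11.
Divisors of 198: 1, 2, 3, 6, 9, 11, 18, 22, 33, 66, 99, 198.
Evaluate successive powers at the divisors of 198:
93^1 ≡ 93
93^2 ≡ 291
93^3 ≡ 397
93^6 ≡ 1
The smallest such exponent is 6, so the order of 93 is 6.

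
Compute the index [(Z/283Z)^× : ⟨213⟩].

The order of 213 must divide φ(283) = 283 − 1 = 282 = 2 · 3 · 47.
Divisors of 282: 1, 2, 3, 6, 47, 94, 141, 282.
Compute 213^d (mod 283) for the divisors d until we hit 1:
213^1 ≡ 213
213^2 ≡ 89
213^3 ≡ 279
213^6 ≡ 16
213^47 ≡ 239
213^94 ≡ 238
213^141 ≡ 282
213^282 ≡ 1
Thus |⟨213⟩| = ord(213) = 282.
[(Z/283Z)^× : ⟨213⟩] = 282/282 = 1.

1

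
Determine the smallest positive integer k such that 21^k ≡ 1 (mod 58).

28

By Lagrange's theorem, ord_58(21) divides φ(58) = φ(2)·φ(29) = 1·28 = 28 = 2^2 · 7.
Divisors of 28: 1, 2, 4, 7, 14, 28.
Compute 21^d (mod 58) for the divisors d until we hit 1:
21^1 ≡ 21
21^2 ≡ 35
21^4 ≡ 7
21^7 ≡ 41
21^14 ≡ 57
21^28 ≡ 1
So ord_58(21) = 28.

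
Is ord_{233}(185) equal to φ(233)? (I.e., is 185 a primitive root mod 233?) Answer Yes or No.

Yes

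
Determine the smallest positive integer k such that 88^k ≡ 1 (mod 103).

102

Since 88 ∈ (Z/103Z)^×, its order divides φ(103) = 103 − 1 = 102 = 2 · 3 · 17.
Divisors of 102: 1, 2, 3, 6, 17, 34, 51, 102.
Test each divisor d:
88^1 ≡ 88
88^2 ≡ 19
88^3 ≡ 24
88^6 ≡ 61
88^17 ≡ 57
88^34 ≡ 56
88^51 ≡ 102
88^102 ≡ 1
Hence ord(88) = 102.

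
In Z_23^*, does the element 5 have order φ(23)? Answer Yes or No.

Yes

φ(23) = 23 − 1 = 22 = 2 · 11.
It suffices to check that the order of 5 is not a proper divisor of 22: compute 5^(22/q) for q ∈ {2, 11}.
5^11 ≡ 22 (mod 23)  [q = 2: ≢ 1 ✓]
5^2 ≡ 2 (mod 23)  [q = 11: ≢ 1 ✓]
None equal 1, so ord_23(5) = 22: 5 is a primitive root.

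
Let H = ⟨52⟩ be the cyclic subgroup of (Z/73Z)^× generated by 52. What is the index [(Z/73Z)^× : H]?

By Lagrange's theorem, ord_73(52) divides φ(73) = 73 − 1 = 72 = 2^3 · 3^2.
Divisors of 72: 1, 2, 3, 4, 6, 8, 9, 12, 18, 24, 36, 72.
Check 52^d mod 73 for each divisor in increasing order:
52^1 ≡ 52 (mod 73)
52^2 ≡ 3 (mod 73)
52^3 ≡ 10 (mod 73)
52^4 ≡ 9 (mod 73)
52^6 ≡ 27 (mod 73)
52^8 ≡ 8 (mod 73)
52^9 ≡ 51 (mod 73)
52^12 ≡ 72 (mod 73)
52^18 ≡ 46 (mod 73)
52^24 ≡ 1 (mod 73) ✓
Thus |⟨52⟩| = ord(52) = 24.
[(Z/73Z)^× : ⟨52⟩] = 72/24 = 3.

3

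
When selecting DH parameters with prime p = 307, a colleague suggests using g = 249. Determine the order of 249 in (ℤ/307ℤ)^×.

306

The order of 249 must divide φ(307) = 307 − 1 = 306 = 2 · 3^2 · 17.
Divisors of 306: 1, 2, 3, 6, 9, 17, 18, 34, 51, 102, 153, 306.
Check 249^d mod 307 for each divisor in increasing order:
249^1 ≡ 249
249^2 ≡ 294
249^3 ≡ 140
249^6 ≡ 259
249^9 ≡ 34
249^17 ≡ 33
249^18 ≡ 235
249^34 ≡ 168
249^51 ≡ 18
249^102 ≡ 17
249^153 ≡ 306
249^306 ≡ 1
Therefore the multiplicative order of 249 modulo 307 is 306.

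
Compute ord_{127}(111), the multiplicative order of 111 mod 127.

14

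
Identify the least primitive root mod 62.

3

φ(62) = φ(2)·φ(31) = 1·30 = 30 = 2 · 3 · 5.
Test candidates g = 2, 3, … against the prime factors q ∈ {2, 3, 5} of φ(62): g is a generator iff g^(30/q) ≢ 1 for every such q.
g = 2: gcd(2, 62) = 2 > 1, not a unit — skip.
g = 3: 3^15 ≡ 61; 3^10 ≡ 25; 3^6 ≡ 47 — none is 1, so 3 is a primitive root.
Hence the least primitive root of 62 is 3.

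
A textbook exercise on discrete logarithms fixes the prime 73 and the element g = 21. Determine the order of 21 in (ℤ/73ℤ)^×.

24

ord(21) | φ(73) = 73 − 1 = 72 = 2^3 · 3^2.
Divisors of 72: 1, 2, 3, 4, 6, 8, 9, 12, 18, 24, 36, 72.
Evaluate successive powers at the divisors of 72:
21^1 ≡ 21 (mod 73)
21^2 ≡ 3 (mod 73)
21^3 ≡ 63 (mod 73)
21^4 ≡ 9 (mod 73)
21^6 ≡ 27 (mod 73)
21^8 ≡ 8 (mod 73)
21^9 ≡ 22 (mod 73)
21^12 ≡ 72 (mod 73)
21^18 ≡ 46 (mod 73)
21^24 ≡ 1 (mod 73) ✓
Hence ord(21) = 24.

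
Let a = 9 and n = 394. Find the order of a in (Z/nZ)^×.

98

By Lagrange's theorem, ord_394(9) divides φ(394) = φ(2)·φ(197) = 1·196 = 196 = 2^2 · 7^2.
Divisors of 196: 1, 2, 4, 7, 14, 28, 49, 98, 196.
Compute 9^d (mod 394) for the divisors d until we hit 1:
9^1 ≡ 9 (mod 394)
9^2 ≡ 81 (mod 394)
9^4 ≡ 257 (mod 394)
9^7 ≡ 203 (mod 394)
9^14 ≡ 233 (mod 394)
9^28 ≡ 311 (mod 394)
9^49 ≡ 393 (mod 394)
9^98 ≡ 1 (mod 394) ✓
Hence ord(9) = 98.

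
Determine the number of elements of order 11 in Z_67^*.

10

φ(67) = 67 − 1 = 66 = 2 · 3 · 11.
In a cyclic group of order 66, there are φ(d) elements of order d for each divisor d of 66, and zero for non-divisors.
11 | 66, and φ(11) = 11 − 1 = 10.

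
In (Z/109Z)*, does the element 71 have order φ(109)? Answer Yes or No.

No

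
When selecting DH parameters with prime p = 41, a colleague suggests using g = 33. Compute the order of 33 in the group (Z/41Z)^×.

20

Since 33 ∈ (Z/41Z)^×, its order divides φ(41) = 41 − 1 = 40 = 2^3 · 5.
Divisors of 40: 1, 2, 4, 5, 8, 10, 20, 40.
Check 33^d mod 41 for each divisor in increasing order:
33^1 ≡ 33
33^2 ≡ 23
33^4 ≡ 37
33^5 ≡ 32
33^8 ≡ 16
33^10 ≡ 40
33^20 ≡ 1
Hence ord(33) = 20.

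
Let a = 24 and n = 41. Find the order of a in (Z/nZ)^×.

40

By Lagrange's theorem, ord_41(24) divides φ(41) = 41 − 1 = 40 = 2^3 · 5.
Divisors of 40: 1, 2, 4, 5, 8, 10, 20, 40.
Evaluate successive powers at the divisors of 40:
24^1 ≡ 24 (mod 41)
24^2 ≡ 2 (mod 41)
24^4 ≡ 4 (mod 41)
24^5 ≡ 14 (mod 41)
24^8 ≡ 16 (mod 41)
24^10 ≡ 32 (mod 41)
24^20 ≡ 40 (mod 41)
24^40 ≡ 1 (mod 41) ✓
So ord_41(24) = 40.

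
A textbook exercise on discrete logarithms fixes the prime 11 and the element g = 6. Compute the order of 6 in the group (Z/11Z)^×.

Since 6 ∈ (Z/11Z)^×, its order divides φ(11) = 11 − 1 = 10 = 2 · 5.
Divisors of 10: 1, 2, 5, 10.
Test each divisor d:
6^1 ≡ 6 (mod 11)
6^2 ≡ 3 (mod 11)
6^5 ≡ 10 (mod 11)
6^10 ≡ 1 (mod 11) ✓
So ord_11(6) = 10.

10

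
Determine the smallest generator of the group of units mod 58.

φ(58) = φ(2)·φ(29) = 1·28 = 28 = 2^2 · 7.
g is a primitive root iff g^(28/q) ≢ 1 (mod 58) for each prime q ∈ {2, 7}.
g = 2: gcd(2, 58) = 2 > 1, not a unit — skip.
g = 3: 3^14 ≡ 57; 3^4 ≡ 23 — none is 1, so 3 is a primitive root.
Hence the least primitive root of 58 is 3.

3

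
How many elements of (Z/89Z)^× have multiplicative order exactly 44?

φ(89) = 89 − 1 = 88 = 2^3 · 11.
In a cyclic group of order 88, there are φ(d) elements of order d for each divisor d of 88, and zero for non-divisors.
44 = 2^2 · 11 divides 88, and φ(44) = 20.

20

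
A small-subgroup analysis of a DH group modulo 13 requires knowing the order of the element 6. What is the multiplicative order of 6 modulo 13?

By Lagrange's theorem, ord_13(6) divides φ(13) = 13 − 1 = 12 = 2^2 · 3.
Divisors of 12: 1, 2, 3, 4, 6, 12.
Compute 6^d (mod 13) for the divisors d until we hit 1:
6^1 ≡ 6 (mod 13)
6^2 ≡ 10 (mod 13)
6^3 ≡ 8 (mod 13)
6^4 ≡ 9 (mod 13)
6^6 ≡ 12 (mod 13)
6^12 ≡ 1 (mod 13) ✓
So ord_13(6) = 12.

12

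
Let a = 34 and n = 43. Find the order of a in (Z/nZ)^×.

ord(34) | φ(43) = 43 − 1 = 42 = 2 · 3 · 7.
Divisors of 42: 1, 2, 3, 6, 7, 14, 21, 42.
Check 34^d mod 43 for each divisor in increasing order:
34^1 ≡ 34 (mod 43)
34^2 ≡ 38 (mod 43)
34^3 ≡ 2 (mod 43)
34^6 ≡ 4 (mod 43)
34^7 ≡ 7 (mod 43)
34^14 ≡ 6 (mod 43)
34^21 ≡ 42 (mod 43)
34^42 ≡ 1 (mod 43) ✓
Hence ord(34) = 42.

42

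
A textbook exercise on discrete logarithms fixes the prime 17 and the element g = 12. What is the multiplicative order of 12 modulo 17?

16

Since 12 ∈ (Z/17Z)^×, its order divides φ(17) = 17 − 1 = 16 = 2^4.
Divisors of 16: 1, 2, 4, 8, 16.
Test each divisor d:
12^1 ≡ 12 (mod 17)
12^2 ≡ 8 (mod 17)
12^4 ≡ 13 (mod 17)
12^8 ≡ 16 (mod 17)
12^16 ≡ 1 (mod 17) ✓
So ord_17(12) = 16.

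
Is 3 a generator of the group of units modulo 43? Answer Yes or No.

Yes

φ(43) = 43 − 1 = 42 = 2 · 3 · 7.
3 is a primitive root mod 43 iff 3^(φ(43)/q) ≢ 1 for every prime q | φ(43), i.e. q ∈ {2, 3, 7}.
3^21 ≡ 42 (mod 43)  [q = 2: ≢ 1 ✓]
3^14 ≡ 36 (mod 43)  [q = 3: ≢ 1 ✓]
3^6 ≡ 41 (mod 43)  [q = 7: ≢ 1 ✓]
None equal 1, so ord_43(3) = 42: 3 is a primitive root.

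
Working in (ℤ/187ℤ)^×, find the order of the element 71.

80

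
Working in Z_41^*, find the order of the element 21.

ord(21) | φ(41) = 41 − 1 = 40 = 2^3 · 5.
Divisors of 40: 1, 2, 4, 5, 8, 10, 20, 40.
Check 21^d mod 41 for each divisor in increasing order:
21^1 ≡ 21 (mod 41)
21^2 ≡ 31 (mod 41)
21^4 ≡ 18 (mod 41)
21^5 ≡ 9 (mod 41)
21^8 ≡ 37 (mod 41)
21^10 ≡ 40 (mod 41)
21^20 ≡ 1 (mod 41) ✓
Hence ord(21) = 20.

20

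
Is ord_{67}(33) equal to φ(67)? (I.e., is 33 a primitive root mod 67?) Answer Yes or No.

φ(67) = 67 − 1 = 66 = 2 · 3 · 11.
An element g generates (Z/67Z)^× iff g^(66/q) ≢ 1 (mod 67) for each prime q ∈ {2, 3, 11}.
33^33 ≡ 1 (mod 67)  [q = 2: ≡ 1 ✗]
33^22 ≡ 29 (mod 67)  [q = 3: ≢ 1 ✓]
33^6 ≡ 22 (mod 67)  [q = 11: ≢ 1 ✓]
Since 33^33 ≡ 1, the order of 33 divides 33 < 66, so 33 is not a primitive root.

No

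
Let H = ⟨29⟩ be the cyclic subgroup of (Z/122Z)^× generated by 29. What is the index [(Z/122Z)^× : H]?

Since 29 ∈ (Z/122Z)^×, its order divides φ(122) = φ(2)·φ(61) = 1·60 = 60 = 2^2 · 3 · 5.
Divisors of 60: 1, 2, 3, 4, 5, 6, 10, 12, 15, 20, 30, 60.
Test each divisor d:
29^1 ≡ 29
29^2 ≡ 109
29^3 ≡ 111
29^4 ≡ 47
29^5 ≡ 21
29^6 ≡ 121
29^10 ≡ 75
29^12 ≡ 1
So ord_122(29) = 12, hence |⟨29⟩| = 12.
The index is φ(122) / ord(29) = 60 / 12 = 5.

5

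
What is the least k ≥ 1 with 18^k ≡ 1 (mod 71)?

ord(18) | φ(71) = 71 − 1 = 70 = 2 · 5 · 7.
Divisors of 70: 1, 2, 5, 7, 10, 14, 35, 70.
Evaluate successive powers at the divisors of 70:
18^1 ≡ 18 (mod 71)
18^2 ≡ 40 (mod 71)
18^5 ≡ 45 (mod 71)
18^7 ≡ 25 (mod 71)
18^10 ≡ 37 (mod 71)
18^14 ≡ 57 (mod 71)
18^35 ≡ 1 (mod 71) ✓
Therefore the multiplicative order of 18 modulo 71 is 35.

35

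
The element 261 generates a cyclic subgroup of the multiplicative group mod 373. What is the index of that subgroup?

4

By Lagrange's theorem, ord_373(261) divides φ(373) = 373 − 1 = 372 = 2^2 · 3 · 31.
Divisors of 372: 1, 2, 3, 4, 6, 12, 31, 62, 93, 124, 186, 372.
Test each divisor d:
261^1 ≡ 261
261^2 ≡ 235
261^3 ≡ 163
261^4 ≡ 21
261^6 ≡ 86
261^12 ≡ 309
261^31 ≡ 284
261^62 ≡ 88
261^93 ≡ 1
The order of 261 is 93, so the subgroup it generates has 93 elements.
Index = |(Z/373Z)^×| / |⟨261⟩| = 372 / 93 = 4.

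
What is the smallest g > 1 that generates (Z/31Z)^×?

3

φ(31) = 31 − 1 = 30 = 2 · 3 · 5.
Test candidates g = 2, 3, … against the prime factors q ∈ {2, 3, 5} of φ(31): g is a generator iff g^(30/q) ≢ 1 for every such q.
g = 2: 2^15 ≡ 1 — hits 1, so not a primitive root.
g = 3: 3^15 ≡ 30; 3^10 ≡ 25; 3^6 ≡ 16 — none is 1, so 3 is a primitive root.
Hence the least primitive root of 31 is 3.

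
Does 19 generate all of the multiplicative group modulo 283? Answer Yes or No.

No

φ(283) = 283 − 1 = 282 = 2 · 3 · 47.
Test 19^(282/q) mod 283 for each prime factor q of 282:
19^141 ≡ 282 (mod 283)  [q = 2: ≢ 1 ✓]
19^94 ≡ 1 (mod 283)  [q = 3: ≡ 1 ✗]
19^6 ≡ 244 (mod 283)  [q = 47: ≢ 1 ✓]
Since 19^94 ≡ 1, the order of 19 divides 94 < 282, so 19 is not a primitive root.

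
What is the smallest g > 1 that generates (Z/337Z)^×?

φ(337) = 337 − 1 = 336 = 2^4 · 3 · 7.
g is a primitive root iff g^(336/q) ≢ 1 (mod 337) for each prime q ∈ {2, 3, 7}.
g = 2: 2^168 ≡ 1 — hits 1, so not a primitive root.
g = 3: 3^168 ≡ 1 — hits 1, so not a primitive root.
g = 4: 4^168 ≡ 1 — hits 1, so not a primitive root.
g = 5: 5^168 ≡ 336; 5^112 ≡ 1 — hits 1, so not a primitive root.
g = 6: 6^168 ≡ 1 — hits 1, so not a primitive root.
g = 7: 7^168 ≡ 1 — hits 1, so not a primitive root.
g = 8: 8^168 ≡ 1 — hits 1, so not a primitive root.
g = 9: 9^168 ≡ 1 — hits 1, so not a primitive root.
g = 10: 10^168 ≡ 336; 10^112 ≡ 128; 10^48 ≡ 175 — none is 1, so 10 is a primitive root.
So 10 is the smallest generator of (Z/337Z)^×.

10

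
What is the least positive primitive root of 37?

φ(37) = 37 − 1 = 36 = 2^2 · 3^2.
Test candidates g = 2, 3, … against the prime factors q ∈ {2, 3} of φ(37): g is a generator iff g^(36/q) ≢ 1 for every such q.
g = 2: 2^18 ≡ 36; 2^12 ≡ 26 — none is 1, so 2 is a primitive root.
The smallest primitive root modulo 37 is 2.

2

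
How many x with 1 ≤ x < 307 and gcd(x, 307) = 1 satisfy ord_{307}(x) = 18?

6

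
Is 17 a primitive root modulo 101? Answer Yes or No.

No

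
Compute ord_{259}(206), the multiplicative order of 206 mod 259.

ord(206) | φ(259) = φ(7·37) = (7−1)·(37−1) = 6·36 = 216 = 2^3 · 3^3.
Divisors of 216: 1, 2, 3, 4, 6, 8, 9, 12, 18, 24, 27, 36, 54, 72, 108, 216.
Compute 206^d (mod 259) for the divisors d until we hit 1:
206^1 ≡ 206 (mod 259)
206^2 ≡ 219 (mod 259)
206^3 ≡ 48 (mod 259)
206^4 ≡ 46 (mod 259)
206^6 ≡ 232 (mod 259)
206^8 ≡ 44 (mod 259)
206^9 ≡ 258 (mod 259)
206^12 ≡ 211 (mod 259)
206^18 ≡ 1 (mod 259) ✓
Therefore the multiplicative order of 206 modulo 259 is 18.

18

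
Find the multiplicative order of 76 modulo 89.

88

By Lagrange's theorem, ord_89(76) divides φ(89) = 89 − 1 = 88 = 2^3 · 11.
Divisors of 88: 1, 2, 4, 8, 11, 22, 44, 88.
Check 76^d mod 89 for each divisor in increasing order:
76^1 ≡ 76 (mod 89)
76^2 ≡ 80 (mod 89)
76^4 ≡ 81 (mod 89)
76^8 ≡ 64 (mod 89)
76^11 ≡ 12 (mod 89)
76^22 ≡ 55 (mod 89)
76^44 ≡ 88 (mod 89)
76^88 ≡ 1 (mod 89) ✓
The smallest such exponent is 88, so the order of 76 is 88.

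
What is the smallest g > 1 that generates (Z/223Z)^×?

3

φ(223) = 223 − 1 = 222 = 2 · 3 · 37.
g is a primitive root iff g^(222/q) ≢ 1 (mod 223) for each prime q ∈ {2, 3, 37}.
g = 2: 2^111 ≡ 1 — hits 1, so not a primitive root.
g = 3: 3^111 ≡ 222; 3^74 ≡ 183; 3^6 ≡ 60 — none is 1, so 3 is a primitive root.
The smallest primitive root modulo 223 is 3.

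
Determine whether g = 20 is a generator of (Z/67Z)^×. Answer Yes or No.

Yes

φ(67) = 67 − 1 = 66 = 2 · 3 · 11.
20 is a primitive root mod 67 iff 20^(φ(67)/q) ≢ 1 for every prime q | φ(67), i.e. q ∈ {2, 3, 11}.
20^33 ≡ 66 (mod 67)  [q = 2: ≢ 1 ✓]
20^22 ≡ 29 (mod 67)  [q = 3: ≢ 1 ✓]
20^6 ≡ 59 (mod 67)  [q = 11: ≢ 1 ✓]
All checks pass, so 20 has order 66 and is a primitive root modulo 67.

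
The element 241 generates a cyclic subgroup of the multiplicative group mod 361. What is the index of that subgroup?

Since 241 ∈ (Z/361Z)^×, its order divides φ(361) = φ(19^2) = 19·(19−1) = 342 = 2 · 3^2 · 19.
Divisors of 342: 1, 2, 3, 6, 9, 18, 19, 38, 57, 114, 171, 342.
Test each divisor d:
241^1 ≡ 241
241^2 ≡ 321
241^3 ≡ 107
241^6 ≡ 258
241^9 ≡ 170
241^18 ≡ 20
241^19 ≡ 127
241^38 ≡ 245
241^57 ≡ 69
241^114 ≡ 68
241^171 ≡ 360
241^342 ≡ 1
The order of 241 is 342, so the subgroup it generates has 342 elements.
[(Z/361Z)^× : ⟨241⟩] = 342/342 = 1.

1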